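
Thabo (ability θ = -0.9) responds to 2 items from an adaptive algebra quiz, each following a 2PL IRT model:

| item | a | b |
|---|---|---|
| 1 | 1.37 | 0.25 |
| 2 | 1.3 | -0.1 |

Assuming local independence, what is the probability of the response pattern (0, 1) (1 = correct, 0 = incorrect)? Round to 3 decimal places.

0.216

P(θ) = 1 / (1 + exp(−a(θ − b)))
P_1 = 1/(1+e^{1.5755}) = 0.1714
P_2 = 1/(1+e^{1.0400}) = 0.2611
L = (1−P_1) × P_2 = 0.8286 × 0.2611 = 0.21638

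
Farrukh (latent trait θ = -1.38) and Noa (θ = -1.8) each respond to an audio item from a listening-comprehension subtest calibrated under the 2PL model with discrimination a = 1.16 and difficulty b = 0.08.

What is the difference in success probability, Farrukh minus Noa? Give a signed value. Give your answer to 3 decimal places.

P(θ) = 1 / (1 + exp(−a(θ − b)))
P(Farrukh) = 0.1553  [exponent -1.6936]
P(Noa) = 0.1015  [exponent -2.1808]
Difference = 0.1553 − 0.1015 = 0.0538

0.054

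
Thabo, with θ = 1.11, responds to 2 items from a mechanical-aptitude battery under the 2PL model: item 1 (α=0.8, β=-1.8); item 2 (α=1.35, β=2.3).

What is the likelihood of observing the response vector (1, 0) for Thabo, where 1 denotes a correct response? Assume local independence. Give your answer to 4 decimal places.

P(θ) = 1 / (1 + exp(−α(θ − β)))
P_1 = 1/(1+e^{-2.3280}) = 0.9112
P_2 = 1/(1+e^{1.6065}) = 0.1671
L = P_1 × (1−P_2) = 0.9112 × 0.8329 = 0.75894

0.7589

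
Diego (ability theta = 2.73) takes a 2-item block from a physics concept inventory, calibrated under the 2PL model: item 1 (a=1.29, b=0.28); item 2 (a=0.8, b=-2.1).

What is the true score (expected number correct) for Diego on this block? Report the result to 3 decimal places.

P(theta) = 1 / (1 + exp(−a(theta − b)))
P_1 = 1/(1+e^{-3.1605}) = 0.9593
P_2 = 1/(1+e^{-3.8640}) = 0.9794
E[score] = 0.9593 + 0.9794 = 1.9388

1.939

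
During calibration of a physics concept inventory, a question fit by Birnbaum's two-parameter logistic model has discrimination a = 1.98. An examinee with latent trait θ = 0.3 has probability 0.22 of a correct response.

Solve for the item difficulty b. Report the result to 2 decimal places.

0.94

P(θ) = 1 / (1 + exp(−a(θ − b)))
logit(0.22) = ln(0.22/0.78) = -1.2657
b = θ − logit/(a) = 0.3 − (-1.2657)/1.9800 = 0.9392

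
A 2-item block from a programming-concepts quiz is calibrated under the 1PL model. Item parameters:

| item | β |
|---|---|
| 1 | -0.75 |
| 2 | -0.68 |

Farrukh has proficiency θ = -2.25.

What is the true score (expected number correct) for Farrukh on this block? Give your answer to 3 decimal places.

0.355

P(θ) = 1 / (1 + exp(−(θ − β)))
P_1 = 1/(1+e^{1.5000}) = 0.1824
P_2 = 1/(1+e^{1.5700}) = 0.1722
E[score] = 0.1824 + 0.1722 = 0.3546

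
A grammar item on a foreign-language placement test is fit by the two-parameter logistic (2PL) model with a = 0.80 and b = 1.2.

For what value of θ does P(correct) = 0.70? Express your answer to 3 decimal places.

P(θ) = 1 / (1 + exp(−a(θ − b)))
logit = ln(0.7000/0.3000) = 0.8473
θ = b + logit/(a) = 1.2 + 0.8473/0.8000 = 2.2591

2.259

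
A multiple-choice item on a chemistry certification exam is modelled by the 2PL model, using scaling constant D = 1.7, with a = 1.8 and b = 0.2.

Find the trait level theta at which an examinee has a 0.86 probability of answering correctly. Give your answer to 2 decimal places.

P(theta) = 1 / (1 + exp(−D·a(theta − b)))
logit = ln(0.8600/0.1400) = 1.8153
theta = b + logit/(1.7·a) = 0.2 + 1.8153/3.0600 = 0.7932

0.79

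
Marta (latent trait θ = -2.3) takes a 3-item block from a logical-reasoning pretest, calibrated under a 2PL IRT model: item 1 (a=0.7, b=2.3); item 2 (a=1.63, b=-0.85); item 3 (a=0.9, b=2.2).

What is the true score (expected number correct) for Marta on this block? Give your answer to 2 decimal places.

P(θ) = 1 / (1 + exp(−a(θ − b)))
P_1 = 1/(1+e^{3.2200}) = 0.0384
P_2 = 1/(1+e^{2.3635}) = 0.0860
P_3 = 1/(1+e^{4.0500}) = 0.0171
E[score] = 0.0384 + 0.0860 + 0.0171 = 0.1415

0.14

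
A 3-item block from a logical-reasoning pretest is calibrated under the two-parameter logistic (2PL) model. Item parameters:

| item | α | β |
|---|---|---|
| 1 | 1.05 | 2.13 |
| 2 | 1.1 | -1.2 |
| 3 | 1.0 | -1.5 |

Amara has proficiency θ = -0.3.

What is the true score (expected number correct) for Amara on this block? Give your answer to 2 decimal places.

1.57

P(θ) = 1 / (1 + exp(−α(θ − β)))
P_1 = 1/(1+e^{2.5515}) = 0.0723
P_2 = 1/(1+e^{-0.9900}) = 0.7291
P_3 = 1/(1+e^{-1.2000}) = 0.7685
E[score] = 0.0723 + 0.7291 + 0.7685 = 1.5699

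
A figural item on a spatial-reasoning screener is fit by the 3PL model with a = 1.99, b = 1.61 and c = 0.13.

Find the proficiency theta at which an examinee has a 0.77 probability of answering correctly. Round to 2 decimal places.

2.12

P(theta) = c + (1 − c) · 1 / (1 + exp(−a(theta − b)))
Remove guessing floor: (0.77 − 0.13)/(1 − 0.13) = 0.7356
logit = ln(0.7356/0.2644) = 1.0234
theta = b + logit/(a) = 1.61 + 1.0234/1.9900 = 2.1243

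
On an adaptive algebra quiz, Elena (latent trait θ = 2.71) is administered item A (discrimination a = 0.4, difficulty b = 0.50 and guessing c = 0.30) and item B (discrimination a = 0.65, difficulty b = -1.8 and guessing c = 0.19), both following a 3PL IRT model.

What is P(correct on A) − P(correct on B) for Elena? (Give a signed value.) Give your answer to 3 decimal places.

P(θ) = c + (1 − c) · 1 / (1 + exp(−a(θ − b)))
P_A = 0.7954
P_B = 0.9590
P_A − P_B = -0.1636

-0.164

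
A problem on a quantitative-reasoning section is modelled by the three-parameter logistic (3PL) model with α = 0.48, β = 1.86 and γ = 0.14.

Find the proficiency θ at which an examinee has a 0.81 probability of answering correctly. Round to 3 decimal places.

4.486

P(θ) = γ + (1 − γ) · 1 / (1 + exp(−α(θ − β)))
Remove guessing floor: (0.81 − 0.14)/(1 − 0.14) = 0.7791
logit = ln(0.7791/0.2209) = 1.2603
θ = β + logit/(α) = 1.86 + 1.2603/0.4800 = 4.4855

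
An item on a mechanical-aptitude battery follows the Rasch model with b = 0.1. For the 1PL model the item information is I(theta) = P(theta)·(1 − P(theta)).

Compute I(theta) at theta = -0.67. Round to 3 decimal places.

0.216

P = 1/(1+e^{0.7700}) = 0.3165
P(1−P) = 0.3165 × 0.6835 = 0.2163
I = P(1−P) = 0.21632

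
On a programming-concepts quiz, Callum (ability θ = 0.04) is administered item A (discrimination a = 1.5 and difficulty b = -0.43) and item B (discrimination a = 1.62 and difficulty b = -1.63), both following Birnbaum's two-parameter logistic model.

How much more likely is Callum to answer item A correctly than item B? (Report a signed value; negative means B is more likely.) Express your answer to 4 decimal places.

-0.2680

P(θ) = 1 / (1 + exp(−a(θ − b)))
P_A = 0.6693
P_B = 0.9373
P_A − P_B = -0.2680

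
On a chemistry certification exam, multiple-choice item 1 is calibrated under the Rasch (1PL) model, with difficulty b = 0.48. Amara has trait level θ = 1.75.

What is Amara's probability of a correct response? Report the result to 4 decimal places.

P(θ) = 1 / (1 + exp(−(θ − b)))
Exponent: (1.75 − 0.48) = 1.2700
1/(1 + e^{-1.2700}) = 0.7807
P = 0.7807

0.7807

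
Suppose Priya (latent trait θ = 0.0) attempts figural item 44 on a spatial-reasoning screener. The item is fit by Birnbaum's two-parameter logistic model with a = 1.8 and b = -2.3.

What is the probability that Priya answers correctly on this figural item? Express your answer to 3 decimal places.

P(θ) = 1 / (1 + exp(−a(θ − b)))
Exponent: 1.8 × (0.0 − (-2.3)) = 4.1400
1/(1 + e^{-4.1400}) = 0.9843

0.984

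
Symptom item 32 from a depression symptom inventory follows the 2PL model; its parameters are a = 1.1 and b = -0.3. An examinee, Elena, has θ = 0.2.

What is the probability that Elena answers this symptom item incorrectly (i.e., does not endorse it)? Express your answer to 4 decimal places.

P(θ) = 1 / (1 + exp(−a(θ − b)))
Exponent: 1.1 × (0.2 − (-0.3)) = 0.5500
1/(1 + e^{-0.5500}) = 0.6341
P(incorrect) = 1 − 0.6341 = 0.3659

0.3659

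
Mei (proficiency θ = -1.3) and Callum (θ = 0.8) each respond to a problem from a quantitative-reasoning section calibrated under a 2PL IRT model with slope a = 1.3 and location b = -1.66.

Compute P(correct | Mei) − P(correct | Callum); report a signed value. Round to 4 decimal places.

-0.3458

P(θ) = 1 / (1 + exp(−a(θ − b)))
P(Mei) = 0.6149  [exponent 0.4680]
P(Callum) = 0.9608  [exponent 3.1980]
Difference = 0.6149 − 0.9608 = -0.3458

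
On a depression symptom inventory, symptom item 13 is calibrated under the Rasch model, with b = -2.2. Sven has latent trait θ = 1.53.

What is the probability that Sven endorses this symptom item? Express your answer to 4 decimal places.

0.9766

P(θ) = 1 / (1 + exp(−(θ − b)))
Exponent: (1.53 − (-2.2)) = 3.7300
1/(1 + e^{-3.7300}) = 0.9766
P = 0.9766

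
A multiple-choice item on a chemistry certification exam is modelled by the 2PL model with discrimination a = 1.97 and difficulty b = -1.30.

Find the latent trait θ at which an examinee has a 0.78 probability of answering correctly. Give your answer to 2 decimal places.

-0.66

P(θ) = 1 / (1 + exp(−a(θ − b)))
logit = ln(0.7800/0.2200) = 1.2657
θ = b + logit/(a) = -1.30 + 1.2657/1.9700 = -0.6575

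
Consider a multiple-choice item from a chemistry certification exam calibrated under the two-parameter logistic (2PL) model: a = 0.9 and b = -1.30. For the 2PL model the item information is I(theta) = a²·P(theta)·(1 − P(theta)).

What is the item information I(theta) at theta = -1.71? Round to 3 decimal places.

P = 1/(1+e^{0.3690}) = 0.4088
P(1−P) = 0.4088 × 0.5912 = 0.2417
I = a² × P(1−P) = 0.9² × 0.2417 = 0.19576

0.196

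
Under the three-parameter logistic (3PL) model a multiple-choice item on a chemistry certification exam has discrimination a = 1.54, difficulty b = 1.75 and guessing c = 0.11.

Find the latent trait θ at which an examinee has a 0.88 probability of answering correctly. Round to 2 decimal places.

P(θ) = c + (1 − c) · 1 / (1 + exp(−a(θ − b)))
Remove guessing floor: (0.88 − 0.11)/(1 − 0.11) = 0.8652
logit = ln(0.8652/0.1348) = 1.8589
θ = b + logit/(a) = 1.75 + 1.8589/1.5400 = 2.9571

2.96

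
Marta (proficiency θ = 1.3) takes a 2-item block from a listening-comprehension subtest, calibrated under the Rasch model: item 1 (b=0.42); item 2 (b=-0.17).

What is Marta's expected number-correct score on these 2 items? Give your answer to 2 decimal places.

1.52

P(θ) = 1 / (1 + exp(−(θ − b)))
P_1 = 1/(1+e^{-0.8800}) = 0.7068
P_2 = 1/(1+e^{-1.4700}) = 0.8131
E[score] = 0.7068 + 0.8131 = 1.5199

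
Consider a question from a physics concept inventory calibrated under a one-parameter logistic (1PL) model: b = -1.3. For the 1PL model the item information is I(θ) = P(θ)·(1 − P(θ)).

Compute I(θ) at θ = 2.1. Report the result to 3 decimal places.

P = 1/(1+e^{-3.4000}) = 0.9677
P(1−P) = 0.9677 × 0.0323 = 0.0313
I = P(1−P) = 0.03125

0.031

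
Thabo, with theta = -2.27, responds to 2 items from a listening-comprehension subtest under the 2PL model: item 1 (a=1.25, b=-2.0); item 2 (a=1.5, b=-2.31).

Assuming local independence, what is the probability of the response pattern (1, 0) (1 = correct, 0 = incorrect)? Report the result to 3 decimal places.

P(theta) = 1 / (1 + exp(−a(theta − b)))
P_1 = 1/(1+e^{0.3375}) = 0.4164
P_2 = 1/(1+e^{-0.0600}) = 0.5150
L = P_1 × (1−P_2) = 0.4164 × 0.4850 = 0.20196

0.202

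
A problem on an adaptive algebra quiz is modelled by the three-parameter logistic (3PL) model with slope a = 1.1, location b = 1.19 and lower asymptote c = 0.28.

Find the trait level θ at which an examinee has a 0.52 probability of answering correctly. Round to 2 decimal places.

P(θ) = c + (1 − c) · 1 / (1 + exp(−a(θ − b)))
Remove guessing floor: (0.52 − 0.28)/(1 − 0.28) = 0.3333
logit = ln(0.3333/0.6667) = -0.6931
θ = b + logit/(a) = 1.19 + (-0.6931)/1.1000 = 0.5599

0.56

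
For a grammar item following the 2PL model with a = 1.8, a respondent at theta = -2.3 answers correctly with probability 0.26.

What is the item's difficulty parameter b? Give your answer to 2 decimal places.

P(theta) = 1 / (1 + exp(−a(theta − b)))
logit(0.26) = ln(0.26/0.74) = -1.0460
b = theta − logit/(a) = -2.3 − (-1.0460)/1.8000 = -1.7189

-1.72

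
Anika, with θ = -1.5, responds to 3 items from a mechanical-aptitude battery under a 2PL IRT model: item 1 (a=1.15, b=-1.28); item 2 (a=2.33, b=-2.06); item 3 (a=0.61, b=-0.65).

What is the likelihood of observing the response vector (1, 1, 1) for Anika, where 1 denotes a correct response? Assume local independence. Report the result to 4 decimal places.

P(θ) = 1 / (1 + exp(−a(θ − b)))
P_1 = 1/(1+e^{0.2530}) = 0.4371
P_2 = 1/(1+e^{-1.3048}) = 0.7866
P_3 = 1/(1+e^{0.5185}) = 0.3732
L = P_1 × P_2 × P_3 = 0.4371 × 0.7866 × 0.3732 = 0.12832

0.1283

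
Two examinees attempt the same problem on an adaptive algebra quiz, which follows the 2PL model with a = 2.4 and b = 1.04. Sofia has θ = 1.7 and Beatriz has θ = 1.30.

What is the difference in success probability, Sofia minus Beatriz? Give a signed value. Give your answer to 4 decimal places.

0.1786

P(θ) = 1 / (1 + exp(−a(θ − b)))
P(Sofia) = 0.8298  [exponent 1.5840]
P(Beatriz) = 0.6511  [exponent 0.6240]
Difference = 0.8298 − 0.6511 = 0.1786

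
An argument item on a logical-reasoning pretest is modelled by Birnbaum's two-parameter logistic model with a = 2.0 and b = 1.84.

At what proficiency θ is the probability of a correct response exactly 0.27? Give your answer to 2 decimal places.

1.34

P(θ) = 1 / (1 + exp(−a(θ − b)))
logit = ln(0.2700/0.7300) = -0.9946
θ = b + logit/(a) = 1.84 + (-0.9946)/2.0000 = 1.3427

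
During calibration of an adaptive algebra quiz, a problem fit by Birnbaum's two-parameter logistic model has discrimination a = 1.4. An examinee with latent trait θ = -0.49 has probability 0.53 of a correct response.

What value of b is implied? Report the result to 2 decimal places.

P(θ) = 1 / (1 + exp(−a(θ − b)))
logit(0.53) = ln(0.53/0.47) = 0.1201
b = θ − logit/(a) = -0.49 − 0.1201/1.4000 = -0.5758

-0.58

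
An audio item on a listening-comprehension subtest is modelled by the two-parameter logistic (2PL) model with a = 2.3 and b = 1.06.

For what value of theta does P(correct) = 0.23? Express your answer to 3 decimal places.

0.535

P(theta) = 1 / (1 + exp(−a(theta − b)))
logit = ln(0.2300/0.7700) = -1.2083
theta = b + logit/(a) = 1.06 + (-1.2083)/2.3000 = 0.5346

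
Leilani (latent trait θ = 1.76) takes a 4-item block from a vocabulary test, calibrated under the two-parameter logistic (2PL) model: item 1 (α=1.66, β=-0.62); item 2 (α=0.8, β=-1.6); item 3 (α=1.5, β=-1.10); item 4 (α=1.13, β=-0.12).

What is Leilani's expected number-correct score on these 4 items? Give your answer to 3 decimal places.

3.797

P(θ) = 1 / (1 + exp(−α(θ − β)))
P_1 = 1/(1+e^{-3.9508}) = 0.9811
P_2 = 1/(1+e^{-2.6880}) = 0.9363
P_3 = 1/(1+e^{-4.2900}) = 0.9865
P_4 = 1/(1+e^{-2.1244}) = 0.8933
E[score] = 0.9811 + 0.9363 + 0.9865 + 0.8933 = 3.7972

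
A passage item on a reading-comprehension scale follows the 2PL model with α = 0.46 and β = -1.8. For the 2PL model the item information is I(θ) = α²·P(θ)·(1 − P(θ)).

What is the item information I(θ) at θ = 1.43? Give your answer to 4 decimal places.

0.0318

P = 1/(1+e^{-1.4858}) = 0.8154
P(1−P) = 0.8154 × 0.1846 = 0.1505
I = α² × P(1−P) = 0.46² × 0.1505 = 0.03184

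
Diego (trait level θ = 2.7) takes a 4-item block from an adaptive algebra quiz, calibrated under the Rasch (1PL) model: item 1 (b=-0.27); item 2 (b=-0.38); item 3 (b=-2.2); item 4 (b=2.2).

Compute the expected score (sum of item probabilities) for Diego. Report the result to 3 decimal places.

3.522

P(θ) = 1 / (1 + exp(−(θ − b)))
P_1 = 1/(1+e^{-2.9700}) = 0.9512
P_2 = 1/(1+e^{-3.0800}) = 0.9561
P_3 = 1/(1+e^{-4.9000}) = 0.9926
P_4 = 1/(1+e^{-0.5000}) = 0.6225
E[score] = 0.9512 + 0.9561 + 0.9926 + 0.6225 = 3.5223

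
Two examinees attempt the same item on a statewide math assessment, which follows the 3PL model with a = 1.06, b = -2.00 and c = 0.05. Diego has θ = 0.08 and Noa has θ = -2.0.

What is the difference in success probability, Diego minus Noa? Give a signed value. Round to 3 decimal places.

P(θ) = c + (1 − c) · 1 / (1 + exp(−a(θ − b)))
P(Diego) = 0.9056  [exponent 2.2048]
P(Noa) = 0.5250  [exponent 0.0000]
Difference = 0.9056 − 0.5250 = 0.3806

0.381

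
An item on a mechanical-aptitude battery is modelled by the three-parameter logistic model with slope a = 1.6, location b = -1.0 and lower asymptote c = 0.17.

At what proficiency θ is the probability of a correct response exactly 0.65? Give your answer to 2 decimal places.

-0.80

P(θ) = c + (1 − c) · 1 / (1 + exp(−a(θ − b)))
Remove guessing floor: (0.65 − 0.17)/(1 − 0.17) = 0.5783
logit = ln(0.5783/0.4217) = 0.3159
θ = b + logit/(a) = -1.0 + 0.3159/1.6000 = -0.8026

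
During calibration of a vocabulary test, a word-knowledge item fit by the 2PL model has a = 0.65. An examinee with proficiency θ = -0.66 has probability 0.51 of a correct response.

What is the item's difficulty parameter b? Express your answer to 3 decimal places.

P(θ) = 1 / (1 + exp(−a(θ − b)))
logit(0.51) = ln(0.51/0.49) = 0.0400
b = θ − logit/(a) = -0.66 − 0.0400/0.6500 = -0.7215

-0.722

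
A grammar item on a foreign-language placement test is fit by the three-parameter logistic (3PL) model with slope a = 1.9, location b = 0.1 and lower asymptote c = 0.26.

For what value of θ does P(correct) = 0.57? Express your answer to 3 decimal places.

P(θ) = c + (1 − c) · 1 / (1 + exp(−a(θ − b)))
Remove guessing floor: (0.57 − 0.26)/(1 − 0.26) = 0.4189
logit = ln(0.4189/0.5811) = -0.3272
θ = b + logit/(a) = 0.1 + (-0.3272)/1.9000 = -0.0722

-0.072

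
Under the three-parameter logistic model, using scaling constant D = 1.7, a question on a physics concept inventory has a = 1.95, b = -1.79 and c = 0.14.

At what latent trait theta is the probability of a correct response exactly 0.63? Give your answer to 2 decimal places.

P(theta) = c + (1 − c) · 1 / (1 + exp(−D·a(theta − b)))
Remove guessing floor: (0.63 − 0.14)/(1 − 0.14) = 0.5698
logit = ln(0.5698/0.4302) = 0.2809
theta = b + logit/(1.7·a) = -1.79 + 0.2809/3.3150 = -1.7053

-1.71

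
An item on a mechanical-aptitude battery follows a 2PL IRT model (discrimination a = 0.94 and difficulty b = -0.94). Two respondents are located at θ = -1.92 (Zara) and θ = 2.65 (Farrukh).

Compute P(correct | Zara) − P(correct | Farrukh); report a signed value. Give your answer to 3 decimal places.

P(θ) = 1 / (1 + exp(−a(θ − b)))
P(Zara) = 0.2847  [exponent -0.9212]
P(Farrukh) = 0.9669  [exponent 3.3746]
Difference = 0.2847 − 0.9669 = -0.6822

-0.682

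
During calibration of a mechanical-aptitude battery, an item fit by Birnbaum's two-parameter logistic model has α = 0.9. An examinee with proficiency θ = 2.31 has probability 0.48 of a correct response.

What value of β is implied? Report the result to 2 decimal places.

P(θ) = 1 / (1 + exp(−α(θ − β)))
logit(0.48) = ln(0.48/0.52) = -0.0800
β = θ − logit/(α) = 2.31 − (-0.0800)/0.9000 = 2.3989

2.40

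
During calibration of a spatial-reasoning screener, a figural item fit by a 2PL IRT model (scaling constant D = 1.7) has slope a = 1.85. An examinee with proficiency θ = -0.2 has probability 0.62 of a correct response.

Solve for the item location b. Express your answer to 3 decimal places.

P(θ) = 1 / (1 + exp(−D·a(θ − b)))
logit(0.62) = ln(0.62/0.38) = 0.4895
b = θ − logit/(1.7·a) = -0.2 − 0.4895/3.1450 = -0.3557

-0.356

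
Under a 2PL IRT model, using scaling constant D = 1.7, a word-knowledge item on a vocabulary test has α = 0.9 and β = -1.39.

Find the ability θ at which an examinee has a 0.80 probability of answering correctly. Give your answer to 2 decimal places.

-0.48

P(θ) = 1 / (1 + exp(−D·α(θ − β)))
logit = ln(0.8000/0.2000) = 1.3863
θ = β + logit/(1.7·α) = -1.39 + 1.3863/1.5300 = -0.4839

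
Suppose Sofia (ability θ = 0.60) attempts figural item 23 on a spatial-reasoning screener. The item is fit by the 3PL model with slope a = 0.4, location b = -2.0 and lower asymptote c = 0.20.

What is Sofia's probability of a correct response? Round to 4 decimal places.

0.7911

P(θ) = c + (1 − c) · 1 / (1 + exp(−a(θ − b)))
Exponent: 0.4 × (0.60 − (-2.0)) = 1.0400
1/(1 + e^{-1.0400}) = 0.7389
P = 0.20 + 0.80 × 0.7389 = 0.7911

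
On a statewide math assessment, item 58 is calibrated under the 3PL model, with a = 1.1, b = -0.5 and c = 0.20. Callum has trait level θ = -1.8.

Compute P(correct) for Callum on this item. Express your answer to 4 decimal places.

0.3545

P(θ) = c + (1 − c) · 1 / (1 + exp(−a(θ − b)))
Exponent: 1.1 × (-1.8 − (-0.5)) = -1.4300
1/(1 + e^{1.4300}) = 0.1931
P = 0.20 + 0.80 × 0.1931 = 0.3545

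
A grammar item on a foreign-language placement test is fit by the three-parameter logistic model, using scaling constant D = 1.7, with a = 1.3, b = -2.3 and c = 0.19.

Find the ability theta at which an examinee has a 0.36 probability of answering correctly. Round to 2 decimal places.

P(theta) = c + (1 − c) · 1 / (1 + exp(−D·a(theta − b)))
Remove guessing floor: (0.36 − 0.19)/(1 − 0.19) = 0.2099
logit = ln(0.2099/0.7901) = -1.3257
theta = b + logit/(1.7·a) = -2.3 + (-1.3257)/2.2100 = -2.8999

-2.90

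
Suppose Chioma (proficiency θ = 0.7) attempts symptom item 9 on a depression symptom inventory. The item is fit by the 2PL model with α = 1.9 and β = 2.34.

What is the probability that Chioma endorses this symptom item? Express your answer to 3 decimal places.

P(θ) = 1 / (1 + exp(−α(θ − β)))
Exponent: 1.9 × (0.7 − 2.34) = -3.1160
1/(1 + e^{3.1160}) = 0.0425

0.042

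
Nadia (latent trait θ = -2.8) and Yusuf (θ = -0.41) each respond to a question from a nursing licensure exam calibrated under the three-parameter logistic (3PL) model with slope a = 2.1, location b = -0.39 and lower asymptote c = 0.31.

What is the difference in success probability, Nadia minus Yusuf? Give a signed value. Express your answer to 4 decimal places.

-0.3334

P(θ) = c + (1 − c) · 1 / (1 + exp(−a(θ − b)))
P(Nadia) = 0.3143  [exponent -5.0610]
P(Yusuf) = 0.6478  [exponent -0.0420]
Difference = 0.3143 − 0.6478 = -0.3334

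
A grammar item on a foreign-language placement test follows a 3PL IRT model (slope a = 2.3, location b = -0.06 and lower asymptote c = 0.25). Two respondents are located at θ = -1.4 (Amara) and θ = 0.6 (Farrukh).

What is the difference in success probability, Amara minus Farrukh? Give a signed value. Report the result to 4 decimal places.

P(θ) = c + (1 − c) · 1 / (1 + exp(−a(θ − b)))
P(Amara) = 0.2829  [exponent -3.0820]
P(Farrukh) = 0.8652  [exponent 1.5180]
Difference = 0.2829 − 0.8652 = -0.5823

-0.5823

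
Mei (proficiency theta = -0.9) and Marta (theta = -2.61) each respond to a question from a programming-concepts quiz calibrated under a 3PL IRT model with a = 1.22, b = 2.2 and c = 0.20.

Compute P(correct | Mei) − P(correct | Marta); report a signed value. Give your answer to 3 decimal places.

0.016

P(theta) = c + (1 − c) · 1 / (1 + exp(−a(theta − b)))
P(Mei) = 0.2178  [exponent -3.7820]
P(Marta) = 0.2023  [exponent -5.8682]
Difference = 0.2178 − 0.2023 = 0.0156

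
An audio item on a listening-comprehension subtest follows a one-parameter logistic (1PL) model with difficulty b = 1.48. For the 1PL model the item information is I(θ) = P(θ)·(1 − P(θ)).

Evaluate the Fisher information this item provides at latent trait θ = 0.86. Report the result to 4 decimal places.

P = 1/(1+e^{0.6200}) = 0.3498
P(1−P) = 0.3498 × 0.6502 = 0.2274
I = P(1−P) = 0.22743

0.2274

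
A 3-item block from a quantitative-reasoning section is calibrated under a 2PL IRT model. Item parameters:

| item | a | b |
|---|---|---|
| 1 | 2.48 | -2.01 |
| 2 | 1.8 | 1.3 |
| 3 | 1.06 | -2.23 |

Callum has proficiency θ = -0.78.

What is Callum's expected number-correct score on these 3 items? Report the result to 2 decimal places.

1.80

P(θ) = 1 / (1 + exp(−a(θ − b)))
P_1 = 1/(1+e^{-3.0504}) = 0.9548
P_2 = 1/(1+e^{3.7440}) = 0.0231
P_3 = 1/(1+e^{-1.5370}) = 0.8230
E[score] = 0.9548 + 0.0231 + 0.8230 = 1.8009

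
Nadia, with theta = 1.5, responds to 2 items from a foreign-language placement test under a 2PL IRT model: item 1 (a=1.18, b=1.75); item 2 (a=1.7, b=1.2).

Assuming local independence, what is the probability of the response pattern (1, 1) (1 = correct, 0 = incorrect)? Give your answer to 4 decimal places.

P(theta) = 1 / (1 + exp(−a(theta − b)))
P_1 = 1/(1+e^{0.2950}) = 0.4268
P_2 = 1/(1+e^{-0.5100}) = 0.6248
L = P_1 × P_2 = 0.4268 × 0.6248 = 0.26666

0.2667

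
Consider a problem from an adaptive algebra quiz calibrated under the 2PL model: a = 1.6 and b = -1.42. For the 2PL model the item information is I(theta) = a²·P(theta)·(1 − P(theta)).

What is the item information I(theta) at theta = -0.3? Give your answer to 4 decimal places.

0.3134

P = 1/(1+e^{-1.7920}) = 0.8572
P(1−P) = 0.8572 × 0.1428 = 0.1224
I = a² × P(1−P) = 1.6² × 0.1224 = 0.31342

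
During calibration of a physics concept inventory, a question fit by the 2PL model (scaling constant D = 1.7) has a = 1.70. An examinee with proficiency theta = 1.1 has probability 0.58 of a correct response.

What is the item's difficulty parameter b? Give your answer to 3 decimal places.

0.988

P(theta) = 1 / (1 + exp(−D·a(theta − b)))
logit(0.58) = ln(0.58/0.42) = 0.3228
b = theta − logit/(1.7·a) = 1.1 − 0.3228/2.8900 = 0.9883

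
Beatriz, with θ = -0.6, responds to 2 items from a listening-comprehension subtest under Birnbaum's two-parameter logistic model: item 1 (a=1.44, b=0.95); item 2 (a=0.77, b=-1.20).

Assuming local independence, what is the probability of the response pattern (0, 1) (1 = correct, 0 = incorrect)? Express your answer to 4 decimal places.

0.5540

P(θ) = 1 / (1 + exp(−a(θ − b)))
P_1 = 1/(1+e^{2.2320}) = 0.0969
P_2 = 1/(1+e^{-0.4620}) = 0.6135
L = (1−P_1) × P_2 = 0.9031 × 0.6135 = 0.55403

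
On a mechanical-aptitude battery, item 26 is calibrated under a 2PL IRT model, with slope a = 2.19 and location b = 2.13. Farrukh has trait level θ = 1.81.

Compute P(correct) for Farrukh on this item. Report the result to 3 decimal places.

0.332

P(θ) = 1 / (1 + exp(−a(θ − b)))
Exponent: 2.19 × (1.81 − 2.13) = -0.7008
1/(1 + e^{0.7008}) = 0.3316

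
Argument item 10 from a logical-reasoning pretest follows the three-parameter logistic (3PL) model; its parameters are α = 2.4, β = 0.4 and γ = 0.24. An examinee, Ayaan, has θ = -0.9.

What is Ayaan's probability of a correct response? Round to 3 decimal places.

P(θ) = γ + (1 − γ) · 1 / (1 + exp(−α(θ − β)))
Exponent: 2.4 × (-0.9 − 0.4) = -3.1200
1/(1 + e^{3.1200}) = 0.0423
P = 0.24 + 0.76 × 0.0423 = 0.2721

0.272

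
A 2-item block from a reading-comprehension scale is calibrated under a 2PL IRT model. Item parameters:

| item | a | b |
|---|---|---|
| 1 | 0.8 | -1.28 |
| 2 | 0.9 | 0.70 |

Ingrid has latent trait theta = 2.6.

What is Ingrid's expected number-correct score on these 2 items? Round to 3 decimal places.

1.804

P(theta) = 1 / (1 + exp(−a(theta − b)))
P_1 = 1/(1+e^{-3.1040}) = 0.9571
P_2 = 1/(1+e^{-1.7100}) = 0.8468
E[score] = 0.9571 + 0.8468 = 1.8039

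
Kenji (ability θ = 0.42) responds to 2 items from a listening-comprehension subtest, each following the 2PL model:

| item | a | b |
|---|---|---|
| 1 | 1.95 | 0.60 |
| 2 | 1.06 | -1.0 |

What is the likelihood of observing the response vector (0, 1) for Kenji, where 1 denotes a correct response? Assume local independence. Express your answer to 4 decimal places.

P(θ) = 1 / (1 + exp(−a(θ − b)))
P_1 = 1/(1+e^{0.3510}) = 0.4131
P_2 = 1/(1+e^{-1.5052}) = 0.8183
L = (1−P_1) × P_2 = 0.5869 × 0.8183 = 0.48026

0.4803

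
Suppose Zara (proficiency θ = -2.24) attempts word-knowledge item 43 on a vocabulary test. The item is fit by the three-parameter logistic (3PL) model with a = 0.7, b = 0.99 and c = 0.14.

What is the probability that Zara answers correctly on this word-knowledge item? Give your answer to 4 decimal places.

0.2212

P(θ) = c + (1 − c) · 1 / (1 + exp(−a(θ − b)))
Exponent: 0.7 × (-2.24 − 0.99) = -2.2610
1/(1 + e^{2.2610}) = 0.0944
P = 0.14 + 0.86 × 0.0944 = 0.2212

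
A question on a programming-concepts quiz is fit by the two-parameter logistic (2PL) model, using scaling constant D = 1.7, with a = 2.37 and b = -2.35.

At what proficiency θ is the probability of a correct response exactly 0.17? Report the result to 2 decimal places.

-2.74

P(θ) = 1 / (1 + exp(−D·a(θ − b)))
logit = ln(0.1700/0.8300) = -1.5856
θ = b + logit/(1.7·a) = -2.35 + (-1.5856)/4.0290 = -2.7436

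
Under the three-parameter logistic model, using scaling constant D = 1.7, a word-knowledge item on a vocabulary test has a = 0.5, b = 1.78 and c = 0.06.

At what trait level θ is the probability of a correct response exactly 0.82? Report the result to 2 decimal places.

3.47

P(θ) = c + (1 − c) · 1 / (1 + exp(−D·a(θ − b)))
Remove guessing floor: (0.82 − 0.06)/(1 − 0.06) = 0.8085
logit = ln(0.8085/0.1915) = 1.4404
θ = b + logit/(1.7·a) = 1.78 + 1.4404/0.8500 = 3.4745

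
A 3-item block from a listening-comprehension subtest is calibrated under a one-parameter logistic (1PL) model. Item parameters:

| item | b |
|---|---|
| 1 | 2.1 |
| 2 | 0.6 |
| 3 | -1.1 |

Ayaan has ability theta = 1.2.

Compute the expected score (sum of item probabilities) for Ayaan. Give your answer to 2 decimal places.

P(theta) = 1 / (1 + exp(−(theta − b)))
P_1 = 1/(1+e^{0.9000}) = 0.2891
P_2 = 1/(1+e^{-0.6000}) = 0.6457
P_3 = 1/(1+e^{-2.3000}) = 0.9089
E[score] = 0.2891 + 0.6457 + 0.9089 = 1.8436

1.84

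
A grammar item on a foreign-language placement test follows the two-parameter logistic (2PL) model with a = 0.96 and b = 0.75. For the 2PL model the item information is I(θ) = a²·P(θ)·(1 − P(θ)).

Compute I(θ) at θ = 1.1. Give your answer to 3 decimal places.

0.224

P = 1/(1+e^{-0.3360}) = 0.5832
P(1−P) = 0.5832 × 0.4168 = 0.2431
I = a² × P(1−P) = 0.96² × 0.2431 = 0.22402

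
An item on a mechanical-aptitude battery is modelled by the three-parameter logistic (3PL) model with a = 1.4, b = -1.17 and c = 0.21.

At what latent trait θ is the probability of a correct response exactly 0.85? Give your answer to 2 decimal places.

-0.13

P(θ) = c + (1 − c) · 1 / (1 + exp(−a(θ − b)))
Remove guessing floor: (0.85 − 0.21)/(1 − 0.21) = 0.8101
logit = ln(0.8101/0.1899) = 1.4508
θ = b + logit/(a) = -1.17 + 1.4508/1.4000 = -0.1337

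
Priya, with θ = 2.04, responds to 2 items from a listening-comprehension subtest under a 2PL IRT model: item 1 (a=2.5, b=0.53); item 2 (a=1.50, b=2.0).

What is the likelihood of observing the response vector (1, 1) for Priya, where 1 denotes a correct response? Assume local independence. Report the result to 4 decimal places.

0.5034

P(θ) = 1 / (1 + exp(−a(θ − b)))
P_1 = 1/(1+e^{-3.7750}) = 0.9776
P_2 = 1/(1+e^{-0.0600}) = 0.5150
L = P_1 × P_2 = 0.9776 × 0.5150 = 0.50345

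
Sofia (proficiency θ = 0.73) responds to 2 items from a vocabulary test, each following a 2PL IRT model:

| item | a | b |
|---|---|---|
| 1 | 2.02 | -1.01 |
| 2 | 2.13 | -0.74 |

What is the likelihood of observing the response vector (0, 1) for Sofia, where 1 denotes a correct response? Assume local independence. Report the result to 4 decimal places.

P(θ) = 1 / (1 + exp(−a(θ − b)))
P_1 = 1/(1+e^{-3.5148}) = 0.9711
P_2 = 1/(1+e^{-3.1311}) = 0.9582
L = (1−P_1) × P_2 = 0.0289 × 0.9582 = 0.02769

0.0277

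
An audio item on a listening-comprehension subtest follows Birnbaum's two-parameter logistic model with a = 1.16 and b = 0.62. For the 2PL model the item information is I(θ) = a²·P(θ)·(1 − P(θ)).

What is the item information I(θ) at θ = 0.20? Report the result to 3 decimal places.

0.317

P = 1/(1+e^{0.4872}) = 0.3806
P(1−P) = 0.3806 × 0.6194 = 0.2357
I = a² × P(1−P) = 1.16² × 0.2357 = 0.31720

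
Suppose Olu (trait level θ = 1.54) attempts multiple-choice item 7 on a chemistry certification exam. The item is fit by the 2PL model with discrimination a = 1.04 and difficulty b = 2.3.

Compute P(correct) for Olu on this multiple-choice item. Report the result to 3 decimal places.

0.312

P(θ) = 1 / (1 + exp(−a(θ − b)))
Exponent: 1.04 × (1.54 − 2.3) = -0.7904
1/(1 + e^{0.7904}) = 0.3121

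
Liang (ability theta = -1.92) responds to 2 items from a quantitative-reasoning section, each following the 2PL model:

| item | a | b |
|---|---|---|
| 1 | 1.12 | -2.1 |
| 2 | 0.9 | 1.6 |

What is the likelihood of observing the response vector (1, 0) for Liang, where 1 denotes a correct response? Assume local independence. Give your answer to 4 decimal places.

P(theta) = 1 / (1 + exp(−a(theta − b)))
P_1 = 1/(1+e^{-0.2016}) = 0.5502
P_2 = 1/(1+e^{3.1680}) = 0.0404
L = P_1 × (1−P_2) = 0.5502 × 0.9596 = 0.52801

0.5280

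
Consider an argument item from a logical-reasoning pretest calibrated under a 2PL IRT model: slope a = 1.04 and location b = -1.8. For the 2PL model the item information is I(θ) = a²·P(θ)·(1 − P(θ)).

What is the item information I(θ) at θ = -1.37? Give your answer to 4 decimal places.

0.2573

P = 1/(1+e^{-0.4472}) = 0.6100
P(1−P) = 0.6100 × 0.3900 = 0.2379
I = a² × P(1−P) = 1.04² × 0.2379 = 0.25732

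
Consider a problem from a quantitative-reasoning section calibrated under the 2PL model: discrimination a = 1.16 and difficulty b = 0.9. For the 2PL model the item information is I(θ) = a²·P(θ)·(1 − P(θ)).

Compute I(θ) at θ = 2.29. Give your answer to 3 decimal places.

P = 1/(1+e^{-1.6124}) = 0.8337
P(1−P) = 0.8337 × 0.1663 = 0.1386
I = a² × P(1−P) = 1.16² × 0.1386 = 0.18652

0.187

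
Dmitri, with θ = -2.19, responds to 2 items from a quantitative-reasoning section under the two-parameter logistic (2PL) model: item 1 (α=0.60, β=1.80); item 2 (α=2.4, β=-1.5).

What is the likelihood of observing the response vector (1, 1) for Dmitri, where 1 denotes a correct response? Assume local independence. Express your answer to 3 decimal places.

0.013

P(θ) = 1 / (1 + exp(−α(θ − β)))
P_1 = 1/(1+e^{2.3940}) = 0.0836
P_2 = 1/(1+e^{1.6560}) = 0.1603
L = P_1 × P_2 = 0.0836 × 0.1603 = 0.01341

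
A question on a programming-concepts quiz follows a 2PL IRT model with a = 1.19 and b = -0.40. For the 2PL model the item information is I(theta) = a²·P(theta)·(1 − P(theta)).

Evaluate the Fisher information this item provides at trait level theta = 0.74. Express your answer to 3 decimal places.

P = 1/(1+e^{-1.3566}) = 0.7952
P(1−P) = 0.7952 × 0.2048 = 0.1629
I = a² × P(1−P) = 1.19² × 0.1629 = 0.23062

0.231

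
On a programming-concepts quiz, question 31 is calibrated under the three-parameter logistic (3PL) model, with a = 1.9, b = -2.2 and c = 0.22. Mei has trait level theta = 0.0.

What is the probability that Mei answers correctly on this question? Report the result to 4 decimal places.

0.9882

P(theta) = c + (1 − c) · 1 / (1 + exp(−a(theta − b)))
Exponent: 1.9 × (0.0 − (-2.2)) = 4.1800
1/(1 + e^{-4.1800}) = 0.9849
P = 0.22 + 0.78 × 0.9849 = 0.9882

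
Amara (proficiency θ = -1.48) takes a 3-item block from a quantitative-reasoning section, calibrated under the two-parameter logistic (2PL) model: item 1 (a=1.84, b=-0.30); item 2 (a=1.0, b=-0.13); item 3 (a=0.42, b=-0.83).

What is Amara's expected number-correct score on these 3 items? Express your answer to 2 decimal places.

0.74

P(θ) = 1 / (1 + exp(−a(θ − b)))
P_1 = 1/(1+e^{2.1712}) = 0.1024
P_2 = 1/(1+e^{1.3500}) = 0.2059
P_3 = 1/(1+e^{0.2730}) = 0.4322
E[score] = 0.1024 + 0.2059 + 0.4322 = 0.7404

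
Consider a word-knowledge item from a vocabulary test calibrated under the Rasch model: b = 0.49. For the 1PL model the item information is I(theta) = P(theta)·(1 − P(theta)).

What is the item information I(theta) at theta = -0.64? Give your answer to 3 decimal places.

P = 1/(1+e^{1.1300}) = 0.2442
P(1−P) = 0.2442 × 0.7558 = 0.1845
I = P(1−P) = 0.18455

0.185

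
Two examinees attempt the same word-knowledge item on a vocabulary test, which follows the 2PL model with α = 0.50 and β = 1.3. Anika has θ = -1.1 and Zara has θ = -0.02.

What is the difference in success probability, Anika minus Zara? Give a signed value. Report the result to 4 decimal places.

P(θ) = 1 / (1 + exp(−α(θ − β)))
P(Anika) = 0.2315  [exponent -1.2000]
P(Zara) = 0.3407  [exponent -0.6600]
Difference = 0.2315 − 0.3407 = -0.1093

-0.1093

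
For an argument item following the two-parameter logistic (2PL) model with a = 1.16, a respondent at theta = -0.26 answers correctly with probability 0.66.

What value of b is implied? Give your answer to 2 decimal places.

P(theta) = 1 / (1 + exp(−a(theta − b)))
logit(0.66) = ln(0.66/0.34) = 0.6633
b = theta − logit/(a) = -0.26 − 0.6633/1.1600 = -0.8318

-0.83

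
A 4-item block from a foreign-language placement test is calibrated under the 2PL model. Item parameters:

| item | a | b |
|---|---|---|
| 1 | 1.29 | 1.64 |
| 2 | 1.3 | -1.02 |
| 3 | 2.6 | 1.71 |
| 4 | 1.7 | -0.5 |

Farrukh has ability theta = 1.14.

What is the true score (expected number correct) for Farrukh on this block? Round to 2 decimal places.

P(theta) = 1 / (1 + exp(−a(theta − b)))
P_1 = 1/(1+e^{0.6450}) = 0.3441
P_2 = 1/(1+e^{-2.8080}) = 0.9431
P_3 = 1/(1+e^{1.4820}) = 0.1851
P_4 = 1/(1+e^{-2.7880}) = 0.9420
E[score] = 0.3441 + 0.9431 + 0.1851 + 0.9420 = 2.4144

2.41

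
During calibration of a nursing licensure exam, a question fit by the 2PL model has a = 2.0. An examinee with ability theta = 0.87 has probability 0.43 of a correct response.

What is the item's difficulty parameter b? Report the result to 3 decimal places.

P(theta) = 1 / (1 + exp(−a(theta − b)))
logit(0.43) = ln(0.43/0.57) = -0.2819
b = theta − logit/(a) = 0.87 − (-0.2819)/2.0000 = 1.0109

1.011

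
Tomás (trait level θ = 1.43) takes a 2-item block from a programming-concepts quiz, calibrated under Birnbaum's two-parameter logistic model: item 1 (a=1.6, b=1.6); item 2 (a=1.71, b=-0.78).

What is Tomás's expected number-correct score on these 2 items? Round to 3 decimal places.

1.410

P(θ) = 1 / (1 + exp(−a(θ − b)))
P_1 = 1/(1+e^{0.2720}) = 0.4324
P_2 = 1/(1+e^{-3.7791}) = 0.9777
E[score] = 0.4324 + 0.9777 = 1.4101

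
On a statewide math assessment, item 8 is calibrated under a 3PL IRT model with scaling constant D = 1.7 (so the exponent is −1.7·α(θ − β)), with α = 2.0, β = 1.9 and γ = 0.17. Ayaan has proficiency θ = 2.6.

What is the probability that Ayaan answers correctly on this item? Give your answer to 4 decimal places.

P(θ) = γ + (1 − γ) · 1 / (1 + exp(−D·α(θ − β)))
Exponent: 1.7 × 2.0 × (2.6 − 1.9) = 2.3800
1/(1 + e^{-2.3800}) = 0.9153
P = 0.17 + 0.83 × 0.9153 = 0.9297

0.9297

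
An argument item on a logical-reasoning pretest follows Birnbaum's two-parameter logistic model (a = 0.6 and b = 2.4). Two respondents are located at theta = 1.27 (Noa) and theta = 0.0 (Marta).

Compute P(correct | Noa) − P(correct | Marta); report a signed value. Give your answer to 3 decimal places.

P(theta) = 1 / (1 + exp(−a(theta − b)))
P(Noa) = 0.3367  [exponent -0.6780]
P(Marta) = 0.1915  [exponent -1.4400]
Difference = 0.3367 − 0.1915 = 0.1452

0.145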